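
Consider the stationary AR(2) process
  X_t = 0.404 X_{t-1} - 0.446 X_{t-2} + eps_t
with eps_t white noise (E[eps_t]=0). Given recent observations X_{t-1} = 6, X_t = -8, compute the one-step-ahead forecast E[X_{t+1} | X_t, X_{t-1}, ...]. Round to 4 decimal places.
E[X_{t+1} \mid \mathcal F_t] = -5.9080

For an AR(p) model X_t = c + sum_i phi_i X_{t-i} + eps_t, the
one-step-ahead conditional mean is
  E[X_{t+1} | X_t, ...] = c + sum_i phi_i X_{t+1-i}.
Substitute known values:
  E[X_{t+1} | ...] = (0.404) * (-8) + (-0.446) * (6)
                   = -5.9080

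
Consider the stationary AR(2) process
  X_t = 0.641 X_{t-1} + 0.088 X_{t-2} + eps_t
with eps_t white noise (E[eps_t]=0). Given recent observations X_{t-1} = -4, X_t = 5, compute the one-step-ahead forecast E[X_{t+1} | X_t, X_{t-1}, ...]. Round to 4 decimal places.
E[X_{t+1} \mid \mathcal F_t] = 2.8530

For an AR(p) model X_t = c + sum_i phi_i X_{t-i} + eps_t, the
one-step-ahead conditional mean is
  E[X_{t+1} | X_t, ...] = c + sum_i phi_i X_{t+1-i}.
Substitute known values:
  E[X_{t+1} | ...] = (0.641) * (5) + (0.088) * (-4)
                   = 2.8530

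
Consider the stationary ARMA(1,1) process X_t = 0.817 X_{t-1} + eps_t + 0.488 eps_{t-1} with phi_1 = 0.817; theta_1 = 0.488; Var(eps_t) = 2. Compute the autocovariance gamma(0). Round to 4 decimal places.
\gamma(0) = 12.2434

Multiply the model equation by X_{t-k} and take expectations. With theta_0 = psi_0 = 1 and psi_j the MA(infinity) weights, this gives
  gamma(k) - sum_i phi_i gamma(k-i) = c_k,
  c_k = sigma^2 * sum_{j=k..q} theta_j psi_{j-k}   (c_k = 0 for k > q),
using gamma(-m) = gamma(m).
psi-weights needed (psi_j = theta_j + sum_i phi_i psi_{j-i}):
  psi_1 = theta_1 + phi_1 = 0.488 + (0.817) = 1.305
Right-hand sides:
  c_0 = sigma^2 (1 + theta_1 psi_1) = 2 * (1 + (0.488)(1.305)) = 2 * 1.63684 = 3.27368
  c_1 = sigma^2 theta_1 = 2 * (0.488) = 0.976
  c_2 = 0
Equations for k = 0 and k = 1 (AR order 1):
  gamma(0) = phi_1 gamma(1) + c_0
  gamma(1) = phi_1 gamma(0) + c_1
Substituting the second into the first: gamma(0) (1 - phi_1^2) = c_0 + phi_1 c_1, so
  gamma(0) = (c_0 + phi_1 c_1) / (1 - phi_1^2) = (3.27368 + (0.817)(0.976)) / (1 - (0.817)^2) = 4.071072 / 0.332511 = 12.243421.
Therefore gamma(0) = 12.2434 (to 4 decimal places).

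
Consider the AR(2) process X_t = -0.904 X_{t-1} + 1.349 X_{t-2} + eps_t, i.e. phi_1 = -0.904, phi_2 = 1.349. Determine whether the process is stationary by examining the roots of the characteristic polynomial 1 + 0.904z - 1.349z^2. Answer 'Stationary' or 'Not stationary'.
\text{Not stationary}

The AR(p) characteristic polynomial is P(z) = 1 + 0.904z - 1.349z^2.
Stationarity requires all roots to lie outside the unit circle, i.e. |z| > 1 for every root.
Set 1 + (0.904) z + (-1.349) z^2 = 0, i.e. a z^2 + b z + c = 0 with a = -1.349, b = 0.904, c = 1.
Discriminant D = b^2 - 4ac = (0.904)^2 - 4*(-1.349)*1 = 0.817216 - (-5.396) = 6.213216.
D >= 0, so the roots are real: z = (-b +/- sqrt(D)) / (2a) = (-0.904 +/- 2.492632) / (-2.698).
  z_1 = (-0.904 + 2.492632) / (-2.698) = -0.5888,   |z_1| = 0.5888.
  z_2 = (-0.904 - 2.492632) / (-2.698) = 1.2589,   |z_2| = 1.2589.
Moduli of all roots: 0.5888, 1.2589.
All moduli strictly greater than 1? No.
Verdict: Not stationary.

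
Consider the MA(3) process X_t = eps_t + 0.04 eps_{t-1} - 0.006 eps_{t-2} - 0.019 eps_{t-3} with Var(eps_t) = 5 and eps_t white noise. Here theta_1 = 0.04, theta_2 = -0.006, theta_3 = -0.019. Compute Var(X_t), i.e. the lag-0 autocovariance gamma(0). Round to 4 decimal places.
\gamma(0) = 5.0100

For an MA(q) process X_t = eps_t + sum_i theta_i eps_{t-i} with
Var(eps_t) = sigma^2, the variance is
  gamma(0) = sigma^2 * (1 + sum_i theta_i^2).
  sum_i theta_i^2 = (0.04)^2 + (-0.006)^2 + (-0.019)^2 = 0.0016 + 0.000036 + 0.000361 = 0.001997.
  gamma(0) = 5 * (1 + 0.001997) = 5 * 1.001997 = 5.009985, which rounds to 5.0100.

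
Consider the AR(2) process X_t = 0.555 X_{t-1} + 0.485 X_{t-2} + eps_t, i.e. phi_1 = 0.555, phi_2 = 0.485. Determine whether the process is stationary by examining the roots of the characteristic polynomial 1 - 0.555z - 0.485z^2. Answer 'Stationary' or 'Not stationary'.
\text{Not stationary}

The AR(p) characteristic polynomial is P(z) = 1 - 0.555z - 0.485z^2.
Stationarity requires all roots to lie outside the unit circle, i.e. |z| > 1 for every root.
Set 1 + (-0.555) z + (-0.485) z^2 = 0, i.e. a z^2 + b z + c = 0 with a = -0.485, b = -0.555, c = 1.
Discriminant D = b^2 - 4ac = (-0.555)^2 - 4*(-0.485)*1 = 0.308025 - (-1.94) = 2.248025.
D >= 0, so the roots are real: z = (-b +/- sqrt(D)) / (2a) = (0.555 +/- 1.499342) / (-0.97).
  z_1 = (0.555 + 1.499342) / (-0.97) = -2.1179,   |z_1| = 2.1179.
  z_2 = (0.555 - 1.499342) / (-0.97) = 0.9735,   |z_2| = 0.9735.
Moduli of all roots: 2.1179, 0.9735.
All moduli strictly greater than 1? No.
Verdict: Not stationary.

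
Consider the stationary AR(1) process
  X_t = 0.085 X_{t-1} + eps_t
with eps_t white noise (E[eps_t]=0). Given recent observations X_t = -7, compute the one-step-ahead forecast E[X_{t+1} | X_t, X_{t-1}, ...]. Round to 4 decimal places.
E[X_{t+1} \mid \mathcal F_t] = -0.5950

For an AR(p) model X_t = c + sum_i phi_i X_{t-i} + eps_t, the
one-step-ahead conditional mean is
  E[X_{t+1} | X_t, ...] = c + sum_i phi_i X_{t+1-i}.
Substitute known values:
  E[X_{t+1} | ...] = (0.085) * (-7)
                   = -0.5950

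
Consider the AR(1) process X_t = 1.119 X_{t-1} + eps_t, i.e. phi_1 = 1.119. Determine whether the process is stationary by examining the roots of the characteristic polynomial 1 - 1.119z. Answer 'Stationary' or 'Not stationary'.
\text{Not stationary}

The AR(p) characteristic polynomial is P(z) = 1 - 1.119z.
Stationarity requires all roots to lie outside the unit circle, i.e. |z| > 1 for every root.
This is linear in z: 1 + (-1.119) z = 0  =>  z = -1/(-1.119) = 0.893655,  |z| = 0.893655.
Moduli of all roots: 0.8937.
All moduli strictly greater than 1? No.
Verdict: Not stationary.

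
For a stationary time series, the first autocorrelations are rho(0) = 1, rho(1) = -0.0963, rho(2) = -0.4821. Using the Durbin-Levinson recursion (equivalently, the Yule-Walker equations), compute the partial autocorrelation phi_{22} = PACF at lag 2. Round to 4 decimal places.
\phi_{22} = -0.4960

The PACF at lag k is phi_{kk}, the last component of the solution
to the Yule-Walker system G_k phi = r_k where
  (G_k)_{ij} = rho(|i - j|), (r_k)_i = rho(i), i,j = 1..k.
Equivalently, Durbin-Levinson gives phi_{kk} iteratively:
  phi_{11} = rho(1)
  phi_{kk} = [rho(k) - sum_{j=1..k-1} phi_{k-1,j} rho(k-j)]
            / [1 - sum_{j=1..k-1} phi_{k-1,j} rho(j)],
  phi_{k,j} = phi_{k-1,j} - phi_{kk} phi_{k-1,k-j},  j = 1..k-1.
Step k = 1:
  phi_11 = rho(1) = -0.0963.
Step k = 2:
  phi_22 = [rho(2) - phi_11 rho(1)] / [1 - phi_11 rho(1)] = [-0.4821 - (-0.0963)(-0.0963)] / [1 - (-0.0963)(-0.0963)]
         = -0.49137369 / 0.99072631 = -0.496.
Therefore phi_{22} = -0.4960.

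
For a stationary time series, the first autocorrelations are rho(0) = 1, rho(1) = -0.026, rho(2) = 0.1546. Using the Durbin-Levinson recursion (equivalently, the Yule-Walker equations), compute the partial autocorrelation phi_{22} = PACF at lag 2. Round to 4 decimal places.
\phi_{22} = 0.1540

The PACF at lag k is phi_{kk}, the last component of the solution
to the Yule-Walker system G_k phi = r_k where
  (G_k)_{ij} = rho(|i - j|), (r_k)_i = rho(i), i,j = 1..k.
Equivalently, Durbin-Levinson gives phi_{kk} iteratively:
  phi_{11} = rho(1)
  phi_{kk} = [rho(k) - sum_{j=1..k-1} phi_{k-1,j} rho(k-j)]
            / [1 - sum_{j=1..k-1} phi_{k-1,j} rho(j)],
  phi_{k,j} = phi_{k-1,j} - phi_{kk} phi_{k-1,k-j},  j = 1..k-1.
Step k = 1:
  phi_11 = rho(1) = -0.026.
Step k = 2:
  phi_22 = [rho(2) - phi_11 rho(1)] / [1 - phi_11 rho(1)] = [0.1546 - (-0.026)(-0.026)] / [1 - (-0.026)(-0.026)]
         = 0.153924 / 0.999324 = 0.154.
Therefore phi_{22} = 0.1540.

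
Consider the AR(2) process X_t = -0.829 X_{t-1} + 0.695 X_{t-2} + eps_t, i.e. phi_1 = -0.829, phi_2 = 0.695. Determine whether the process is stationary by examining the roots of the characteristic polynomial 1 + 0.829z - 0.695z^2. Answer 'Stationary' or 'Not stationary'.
\text{Not stationary}

The AR(p) characteristic polynomial is P(z) = 1 + 0.829z - 0.695z^2.
Stationarity requires all roots to lie outside the unit circle, i.e. |z| > 1 for every root.
Set 1 + (0.829) z + (-0.695) z^2 = 0, i.e. a z^2 + b z + c = 0 with a = -0.695, b = 0.829, c = 1.
Discriminant D = b^2 - 4ac = (0.829)^2 - 4*(-0.695)*1 = 0.687241 - (-2.78) = 3.467241.
D >= 0, so the roots are real: z = (-b +/- sqrt(D)) / (2a) = (-0.829 +/- 1.862053) / (-1.39).
  z_1 = (-0.829 + 1.862053) / (-1.39) = -0.7432,   |z_1| = 0.7432.
  z_2 = (-0.829 - 1.862053) / (-1.39) = 1.936,   |z_2| = 1.936.
Moduli of all roots: 0.7432, 1.9360.
All moduli strictly greater than 1? No.
Verdict: Not stationary.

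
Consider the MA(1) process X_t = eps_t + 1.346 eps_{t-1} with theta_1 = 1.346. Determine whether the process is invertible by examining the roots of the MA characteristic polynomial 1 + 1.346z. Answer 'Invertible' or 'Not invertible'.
\text{Not invertible}

The MA(q) characteristic polynomial is P(z) = 1 + 1.346z.
Invertibility requires all roots to lie outside the unit circle, i.e. |z| > 1 for every root.
This is linear in z: 1 + (1.346) z = 0  =>  z = -1/(1.346) = -0.742942,  |z| = 0.742942.
Moduli of all roots: 0.7429.
All moduli strictly greater than 1? No.
Verdict: Not invertible.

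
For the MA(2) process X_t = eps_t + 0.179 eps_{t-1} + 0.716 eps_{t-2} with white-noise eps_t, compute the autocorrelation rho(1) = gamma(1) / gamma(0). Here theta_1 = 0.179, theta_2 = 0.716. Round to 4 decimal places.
\rho(1) = 0.1989

For an MA(q) process with theta_0 = 1, the autocovariance is
  gamma(k) = sigma^2 * sum_{i=0..q-k} theta_i * theta_{i+k},
and rho(k) = gamma(k) / gamma(0). Sigma^2 cancels.
  numerator   = (1)*(0.179) + (0.179)*(0.716) = 0.307164.
  denominator = (1)^2 + (0.179)^2 + (0.716)^2 = 1.544697.
  rho(1) = 0.307164 / 1.544697 = 0.1989.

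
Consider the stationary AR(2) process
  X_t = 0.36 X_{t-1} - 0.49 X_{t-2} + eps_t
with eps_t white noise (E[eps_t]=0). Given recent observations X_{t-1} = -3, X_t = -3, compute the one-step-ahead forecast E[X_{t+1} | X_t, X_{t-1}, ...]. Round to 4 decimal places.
E[X_{t+1} \mid \mathcal F_t] = 0.3900

For an AR(p) model X_t = c + sum_i phi_i X_{t-i} + eps_t, the
one-step-ahead conditional mean is
  E[X_{t+1} | X_t, ...] = c + sum_i phi_i X_{t+1-i}.
Substitute known values:
  E[X_{t+1} | ...] = (0.36) * (-3) + (-0.49) * (-3)
                   = 0.3900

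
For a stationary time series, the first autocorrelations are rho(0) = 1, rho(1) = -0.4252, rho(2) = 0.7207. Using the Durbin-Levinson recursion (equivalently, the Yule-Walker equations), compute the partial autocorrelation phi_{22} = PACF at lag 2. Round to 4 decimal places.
\phi_{22} = 0.6591

The PACF at lag k is phi_{kk}, the last component of the solution
to the Yule-Walker system G_k phi = r_k where
  (G_k)_{ij} = rho(|i - j|), (r_k)_i = rho(i), i,j = 1..k.
Equivalently, Durbin-Levinson gives phi_{kk} iteratively:
  phi_{11} = rho(1)
  phi_{kk} = [rho(k) - sum_{j=1..k-1} phi_{k-1,j} rho(k-j)]
            / [1 - sum_{j=1..k-1} phi_{k-1,j} rho(j)],
  phi_{k,j} = phi_{k-1,j} - phi_{kk} phi_{k-1,k-j},  j = 1..k-1.
Step k = 1:
  phi_11 = rho(1) = -0.4252.
Step k = 2:
  phi_22 = [rho(2) - phi_11 rho(1)] / [1 - phi_11 rho(1)] = [0.7207 - (-0.4252)(-0.4252)] / [1 - (-0.4252)(-0.4252)]
         = 0.53990496 / 0.81920496 = 0.6591.
Therefore phi_{22} = 0.6591.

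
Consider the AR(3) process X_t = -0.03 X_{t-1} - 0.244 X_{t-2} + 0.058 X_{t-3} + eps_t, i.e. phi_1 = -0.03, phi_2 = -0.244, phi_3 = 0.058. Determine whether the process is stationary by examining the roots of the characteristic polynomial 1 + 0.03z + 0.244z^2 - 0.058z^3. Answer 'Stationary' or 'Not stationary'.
\text{Stationary}

The AR(p) characteristic polynomial is P(z) = 1 + 0.03z + 0.244z^2 - 0.058z^3.
Stationarity requires all roots to lie outside the unit circle, i.e. |z| > 1 for every root.
Degree 3: look for a simple real root z0 first, then factor out (1 - z/z0) and solve the remaining quadratic.
Testing z0 = 5: P(5) = 1 + (0.03)(5) + (0.244)(5)^2 + (-0.058)(5)^3
  = 1 + (0.15) + (6.1) + (-7.25) = 0.  So z_0 = 5 is a root, |z_0| = 5.
Divide out the factor (1 - 0.2 z) = (1 - z/z0) (since 1/z0 = 0.2):
  P(z) = (1 - 0.2 z)(1 + (0.23) z + (0.29) z^2)
  [check: z-coef 0.23 - (0.2) = 0.03; z^2-coef 0.29 - (0.2)(0.23) = 0.244; z^3-coef -(0.2)(0.29) = -0.058.]
Remaining roots from the quadratic factor 1 + (0.23) z + (0.29) z^2:
  Set 1 + (0.23) z + (0.29) z^2 = 0, i.e. a z^2 + b z + c = 0 with a = 0.29, b = 0.23, c = 1.
  Discriminant D = b^2 - 4ac = (0.23)^2 - 4*(0.29)*1 = 0.0529 - (1.16) = -1.1071.
  D < 0, so the roots are the complex-conjugate pair z = (-b +/- i sqrt(-D)) / (2a) = -0.3966 +/- 1.8141i.
  For a conjugate pair |z|^2 = z * conj(z) = (product of roots) = c/a = 1/(0.29) = 3.448276, so |z| = sqrt(3.448276) = 1.857 for both roots.
Moduli of all roots: 5.0000, 1.8570, 1.8570.
All moduli strictly greater than 1? Yes.
Verdict: Stationary.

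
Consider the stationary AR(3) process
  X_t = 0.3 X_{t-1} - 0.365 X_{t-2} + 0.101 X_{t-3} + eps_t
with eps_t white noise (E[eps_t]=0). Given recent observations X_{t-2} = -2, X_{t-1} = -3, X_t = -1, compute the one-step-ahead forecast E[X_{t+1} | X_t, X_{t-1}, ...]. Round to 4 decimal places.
E[X_{t+1} \mid \mathcal F_t] = 0.5930

For an AR(p) model X_t = c + sum_i phi_i X_{t-i} + eps_t, the
one-step-ahead conditional mean is
  E[X_{t+1} | X_t, ...] = c + sum_i phi_i X_{t+1-i}.
Substitute known values:
  E[X_{t+1} | ...] = (0.3) * (-1) + (-0.365) * (-3) + (0.101) * (-2)
                   = 0.5930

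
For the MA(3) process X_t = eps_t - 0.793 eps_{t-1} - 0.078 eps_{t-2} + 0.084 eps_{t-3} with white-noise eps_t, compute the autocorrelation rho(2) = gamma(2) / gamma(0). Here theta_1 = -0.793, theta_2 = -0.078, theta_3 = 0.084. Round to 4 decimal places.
\rho(2) = -0.0881

For an MA(q) process with theta_0 = 1, the autocovariance is
  gamma(k) = sigma^2 * sum_{i=0..q-k} theta_i * theta_{i+k},
and rho(k) = gamma(k) / gamma(0). Sigma^2 cancels.
  numerator   = (1)*(-0.078) + (-0.793)*(0.084) = -0.144612.
  denominator = (1)^2 + (-0.793)^2 + (-0.078)^2 + (0.084)^2 = 1.641989.
  rho(2) = -0.144612 / 1.641989 = -0.0881.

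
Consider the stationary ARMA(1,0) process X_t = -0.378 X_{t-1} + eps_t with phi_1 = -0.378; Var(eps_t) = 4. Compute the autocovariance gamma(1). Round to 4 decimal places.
\gamma(1) = -1.7641

Multiply the model equation by X_{t-k} and take expectations. With theta_0 = psi_0 = 1 and psi_j the MA(infinity) weights, this gives
  gamma(k) - sum_i phi_i gamma(k-i) = c_k,
  c_k = sigma^2 * sum_{j=k..q} theta_j psi_{j-k}   (c_k = 0 for k > q),
using gamma(-m) = gamma(m).
Pure AR (q = 0): c_0 = sigma^2 = 4, c_k = 0 for k >= 1.
Equations for k = 0 and k = 1 (AR order 1):
  gamma(0) = phi_1 gamma(1) + c_0
  gamma(1) = phi_1 gamma(0) + c_1
Substituting the second into the first: gamma(0) (1 - phi_1^2) = c_0 + phi_1 c_1, so
  gamma(0) = c_0 / (1 - phi_1^2) = 4 / (1 - (-0.378)^2) = 4 / 0.857116 = 4.666813.
  gamma(1) = phi_1 gamma(0) = (-0.378)(4.666813) = -1.764055.
Therefore gamma(1) = -1.7641 (to 4 decimal places).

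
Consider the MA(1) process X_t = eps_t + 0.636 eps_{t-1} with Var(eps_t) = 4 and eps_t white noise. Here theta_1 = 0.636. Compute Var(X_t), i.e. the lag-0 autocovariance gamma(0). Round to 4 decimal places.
\gamma(0) = 5.6180

For an MA(q) process X_t = eps_t + sum_i theta_i eps_{t-i} with
Var(eps_t) = sigma^2, the variance is
  gamma(0) = sigma^2 * (1 + sum_i theta_i^2).
  sum_i theta_i^2 = (0.636)^2 = 0.404496.
  gamma(0) = 4 * (1 + 0.404496) = 4 * 1.404496 = 5.617984, which rounds to 5.6180.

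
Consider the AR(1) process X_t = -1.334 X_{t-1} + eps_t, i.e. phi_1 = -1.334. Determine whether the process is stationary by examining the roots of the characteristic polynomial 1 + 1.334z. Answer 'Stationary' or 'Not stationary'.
\text{Not stationary}

The AR(p) characteristic polynomial is P(z) = 1 + 1.334z.
Stationarity requires all roots to lie outside the unit circle, i.e. |z| > 1 for every root.
This is linear in z: 1 + (1.334) z = 0  =>  z = -1/(1.334) = -0.749625,  |z| = 0.749625.
Moduli of all roots: 0.7496.
All moduli strictly greater than 1? No.
Verdict: Not stationary.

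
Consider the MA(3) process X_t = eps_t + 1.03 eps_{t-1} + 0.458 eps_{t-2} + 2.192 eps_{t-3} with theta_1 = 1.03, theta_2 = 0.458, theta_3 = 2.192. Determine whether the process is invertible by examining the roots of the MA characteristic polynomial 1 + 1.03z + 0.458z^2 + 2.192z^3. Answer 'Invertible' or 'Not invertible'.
\text{Not invertible}

The MA(q) characteristic polynomial is P(z) = 1 + 1.03z + 0.458z^2 + 2.192z^3.
Invertibility requires all roots to lie outside the unit circle, i.e. |z| > 1 for every root.
Degree 3: look for a simple real root z0 first, then factor out (1 - z/z0) and solve the remaining quadratic.
Testing z0 = -0.625: P(-0.625) = 1 + (1.03)(-0.625) + (0.458)(-0.625)^2 + (2.192)(-0.625)^3
  = 1 + (-0.64375) + (0.178906) + (-0.535156) = 0.  So z_0 = -0.625 is a root, |z_0| = 0.625.
Divide out the factor (1 + 1.6 z) = (1 - z/z0) (since 1/z0 = -1.6):
  P(z) = (1 + 1.6 z)(1 + (-0.57) z + (1.37) z^2)
  [check: z-coef -0.57 - (-1.6) = 1.03; z^2-coef 1.37 - (-1.6)(-0.57) = 0.458; z^3-coef -(-1.6)(1.37) = 2.192.]
Remaining roots from the quadratic factor 1 + (-0.57) z + (1.37) z^2:
  Set 1 + (-0.57) z + (1.37) z^2 = 0, i.e. a z^2 + b z + c = 0 with a = 1.37, b = -0.57, c = 1.
  Discriminant D = b^2 - 4ac = (-0.57)^2 - 4*(1.37)*1 = 0.3249 - (5.48) = -5.1551.
  D < 0, so the roots are the complex-conjugate pair z = (-b +/- i sqrt(-D)) / (2a) = 0.208 +/- 0.8286i.
  For a conjugate pair |z|^2 = z * conj(z) = (product of roots) = c/a = 1/(1.37) = 0.729927, so |z| = sqrt(0.729927) = 0.8544 for both roots.
Moduli of all roots: 0.6250, 0.8544, 0.8544.
All moduli strictly greater than 1? No.
Verdict: Not invertible.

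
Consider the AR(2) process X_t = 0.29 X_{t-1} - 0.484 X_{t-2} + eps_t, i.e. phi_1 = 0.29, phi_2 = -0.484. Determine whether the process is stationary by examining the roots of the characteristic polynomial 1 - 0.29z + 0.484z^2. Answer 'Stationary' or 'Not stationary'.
\text{Stationary}

The AR(p) characteristic polynomial is P(z) = 1 - 0.29z + 0.484z^2.
Stationarity requires all roots to lie outside the unit circle, i.e. |z| > 1 for every root.
Set 1 + (-0.29) z + (0.484) z^2 = 0, i.e. a z^2 + b z + c = 0 with a = 0.484, b = -0.29, c = 1.
Discriminant D = b^2 - 4ac = (-0.29)^2 - 4*(0.484)*1 = 0.0841 - (1.936) = -1.8519.
D < 0, so the roots are the complex-conjugate pair z = (-b +/- i sqrt(-D)) / (2a) = 0.2996 +/- 1.4058i.
For a conjugate pair |z|^2 = z * conj(z) = (product of roots) = c/a = 1/(0.484) = 2.066116, so |z| = sqrt(2.066116) = 1.4374 for both roots.
Moduli of all roots: 1.4374, 1.4374.
All moduli strictly greater than 1? Yes.
Verdict: Stationary.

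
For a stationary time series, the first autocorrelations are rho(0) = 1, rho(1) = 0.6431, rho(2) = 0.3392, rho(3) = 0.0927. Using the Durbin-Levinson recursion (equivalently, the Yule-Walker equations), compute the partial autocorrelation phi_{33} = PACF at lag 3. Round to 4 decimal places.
\phi_{33} = -0.1240

The PACF at lag k is phi_{kk}, the last component of the solution
to the Yule-Walker system G_k phi = r_k where
  (G_k)_{ij} = rho(|i - j|), (r_k)_i = rho(i), i,j = 1..k.
Equivalently, Durbin-Levinson gives phi_{kk} iteratively:
  phi_{11} = rho(1)
  phi_{kk} = [rho(k) - sum_{j=1..k-1} phi_{k-1,j} rho(k-j)]
            / [1 - sum_{j=1..k-1} phi_{k-1,j} rho(j)],
  phi_{k,j} = phi_{k-1,j} - phi_{kk} phi_{k-1,k-j},  j = 1..k-1.
Step k = 1:
  phi_11 = rho(1) = 0.6431.
Step k = 2:
  phi_22 = [rho(2) - phi_11 rho(1)] / [1 - phi_11 rho(1)] = [0.3392 - (0.6431)(0.6431)] / [1 - (0.6431)(0.6431)]
         = -0.07437761 / 0.58642239 = -0.126833.
  Update: phi_21 = phi_11 - phi_22 phi_11 = 0.6431 - (-0.126833)(0.6431) = 0.724666.
Step k = 3:
  phi_33 = [rho(3) - phi_21 rho(2) - phi_22 rho(1)] / [1 - phi_21 rho(1) - phi_22 rho(2)]
    numerator   = 0.0927 - (0.724666)(0.3392) - (-0.126833)(0.6431) = -0.07154058
    denominator = 1 - (0.724666)(0.6431) - (-0.126833)(0.3392) = 0.57698887
  phi_33 = -0.07154058 / 0.57698887 = -0.124.
Therefore phi_{33} = -0.1240.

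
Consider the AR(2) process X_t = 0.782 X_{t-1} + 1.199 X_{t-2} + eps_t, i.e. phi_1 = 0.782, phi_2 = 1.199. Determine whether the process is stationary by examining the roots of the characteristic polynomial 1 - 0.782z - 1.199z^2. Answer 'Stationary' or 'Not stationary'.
\text{Not stationary}

The AR(p) characteristic polynomial is P(z) = 1 - 0.782z - 1.199z^2.
Stationarity requires all roots to lie outside the unit circle, i.e. |z| > 1 for every root.
Set 1 + (-0.782) z + (-1.199) z^2 = 0, i.e. a z^2 + b z + c = 0 with a = -1.199, b = -0.782, c = 1.
Discriminant D = b^2 - 4ac = (-0.782)^2 - 4*(-1.199)*1 = 0.611524 - (-4.796) = 5.407524.
D >= 0, so the roots are real: z = (-b +/- sqrt(D)) / (2a) = (0.782 +/- 2.325408) / (-2.398).
  z_1 = (0.782 + 2.325408) / (-2.398) = -1.2958,   |z_1| = 1.2958.
  z_2 = (0.782 - 2.325408) / (-2.398) = 0.6436,   |z_2| = 0.6436.
Moduli of all roots: 1.2958, 0.6436.
All moduli strictly greater than 1? No.
Verdict: Not stationary.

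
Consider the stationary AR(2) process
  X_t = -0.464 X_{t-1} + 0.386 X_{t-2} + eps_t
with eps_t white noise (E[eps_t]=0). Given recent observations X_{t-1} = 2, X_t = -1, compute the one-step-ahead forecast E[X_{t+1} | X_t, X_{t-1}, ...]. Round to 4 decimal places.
E[X_{t+1} \mid \mathcal F_t] = 1.2360

For an AR(p) model X_t = c + sum_i phi_i X_{t-i} + eps_t, the
one-step-ahead conditional mean is
  E[X_{t+1} | X_t, ...] = c + sum_i phi_i X_{t+1-i}.
Substitute known values:
  E[X_{t+1} | ...] = (-0.464) * (-1) + (0.386) * (2)
                   = 1.2360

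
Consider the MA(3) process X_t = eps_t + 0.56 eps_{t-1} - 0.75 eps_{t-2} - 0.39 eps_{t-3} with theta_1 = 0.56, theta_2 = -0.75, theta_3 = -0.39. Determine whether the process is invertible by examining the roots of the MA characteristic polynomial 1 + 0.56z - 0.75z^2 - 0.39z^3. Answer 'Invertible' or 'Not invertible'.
\text{Invertible}

The MA(q) characteristic polynomial is P(z) = 1 + 0.56z - 0.75z^2 - 0.39z^3.
Invertibility requires all roots to lie outside the unit circle, i.e. |z| > 1 for every root.
Degree 3: look for a simple real root z0 first, then factor out (1 - z/z0) and solve the remaining quadratic.
Testing z0 = -2: P(-2) = 1 + (0.56)(-2) + (-0.75)(-2)^2 + (-0.39)(-2)^3
  = 1 + (-1.12) + (-3) + (3.12) = 0.  So z_0 = -2 is a root, |z_0| = 2.
Divide out the factor (1 + 0.5 z) = (1 - z/z0) (since 1/z0 = -0.5):
  P(z) = (1 + 0.5 z)(1 + (0.06) z + (-0.78) z^2)
  [check: z-coef 0.06 - (-0.5) = 0.56; z^2-coef -0.78 - (-0.5)(0.06) = -0.75; z^3-coef -(-0.5)(-0.78) = -0.39.]
Remaining roots from the quadratic factor 1 + (0.06) z + (-0.78) z^2:
  Set 1 + (0.06) z + (-0.78) z^2 = 0, i.e. a z^2 + b z + c = 0 with a = -0.78, b = 0.06, c = 1.
  Discriminant D = b^2 - 4ac = (0.06)^2 - 4*(-0.78)*1 = 0.0036 - (-3.12) = 3.1236.
  D >= 0, so the roots are real: z = (-b +/- sqrt(D)) / (2a) = (-0.06 +/- 1.767371) / (-1.56).
    z_1 = (-0.06 + 1.767371) / (-1.56) = -1.0945,   |z_1| = 1.0945.
    z_2 = (-0.06 - 1.767371) / (-1.56) = 1.1714,   |z_2| = 1.1714.
Moduli of all roots: 2.0000, 1.0945, 1.1714.
All moduli strictly greater than 1? Yes.
Verdict: Invertible.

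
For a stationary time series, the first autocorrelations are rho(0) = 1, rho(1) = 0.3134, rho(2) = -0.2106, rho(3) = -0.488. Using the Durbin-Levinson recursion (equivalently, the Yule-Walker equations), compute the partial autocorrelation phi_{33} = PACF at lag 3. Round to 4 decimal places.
\phi_{33} = -0.3669

The PACF at lag k is phi_{kk}, the last component of the solution
to the Yule-Walker system G_k phi = r_k where
  (G_k)_{ij} = rho(|i - j|), (r_k)_i = rho(i), i,j = 1..k.
Equivalently, Durbin-Levinson gives phi_{kk} iteratively:
  phi_{11} = rho(1)
  phi_{kk} = [rho(k) - sum_{j=1..k-1} phi_{k-1,j} rho(k-j)]
            / [1 - sum_{j=1..k-1} phi_{k-1,j} rho(j)],
  phi_{k,j} = phi_{k-1,j} - phi_{kk} phi_{k-1,k-j},  j = 1..k-1.
Step k = 1:
  phi_11 = rho(1) = 0.3134.
Step k = 2:
  phi_22 = [rho(2) - phi_11 rho(1)] / [1 - phi_11 rho(1)] = [-0.2106 - (0.3134)(0.3134)] / [1 - (0.3134)(0.3134)]
         = -0.30881956 / 0.90178044 = -0.342455.
  Update: phi_21 = phi_11 - phi_22 phi_11 = 0.3134 - (-0.342455)(0.3134) = 0.420726.
Step k = 3:
  phi_33 = [rho(3) - phi_21 rho(2) - phi_22 rho(1)] / [1 - phi_21 rho(1) - phi_22 rho(2)]
    numerator   = -0.488 - (0.420726)(-0.2106) - (-0.342455)(0.3134) = -0.29206969
    denominator = 1 - (0.420726)(0.3134) - (-0.342455)(-0.2106) = 0.79602352
  phi_33 = -0.29206969 / 0.79602352 = -0.3669.
Therefore phi_{33} = -0.3669.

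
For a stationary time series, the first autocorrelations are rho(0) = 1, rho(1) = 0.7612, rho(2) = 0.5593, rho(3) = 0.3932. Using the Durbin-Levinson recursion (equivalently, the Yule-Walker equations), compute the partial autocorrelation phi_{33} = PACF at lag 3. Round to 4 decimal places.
\phi_{33} = -0.0393

The PACF at lag k is phi_{kk}, the last component of the solution
to the Yule-Walker system G_k phi = r_k where
  (G_k)_{ij} = rho(|i - j|), (r_k)_i = rho(i), i,j = 1..k.
Equivalently, Durbin-Levinson gives phi_{kk} iteratively:
  phi_{11} = rho(1)
  phi_{kk} = [rho(k) - sum_{j=1..k-1} phi_{k-1,j} rho(k-j)]
            / [1 - sum_{j=1..k-1} phi_{k-1,j} rho(j)],
  phi_{k,j} = phi_{k-1,j} - phi_{kk} phi_{k-1,k-j},  j = 1..k-1.
Step k = 1:
  phi_11 = rho(1) = 0.7612.
Step k = 2:
  phi_22 = [rho(2) - phi_11 rho(1)] / [1 - phi_11 rho(1)] = [0.5593 - (0.7612)(0.7612)] / [1 - (0.7612)(0.7612)]
         = -0.02012544 / 0.42057456 = -0.047852.
  Update: phi_21 = phi_11 - phi_22 phi_11 = 0.7612 - (-0.047852)(0.7612) = 0.797625.
Step k = 3:
  phi_33 = [rho(3) - phi_21 rho(2) - phi_22 rho(1)] / [1 - phi_21 rho(1) - phi_22 rho(2)]
    numerator   = 0.3932 - (0.797625)(0.5593) - (-0.047852)(0.7612) = -0.0164866
    denominator = 1 - (0.797625)(0.7612) - (-0.047852)(0.5593) = 0.41961151
  phi_33 = -0.0164866 / 0.41961151 = -0.0393.
Therefore phi_{33} = -0.0393.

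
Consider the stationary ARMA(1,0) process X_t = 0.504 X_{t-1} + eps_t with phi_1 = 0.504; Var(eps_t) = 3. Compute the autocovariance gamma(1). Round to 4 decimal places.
\gamma(1) = 2.0269

Multiply the model equation by X_{t-k} and take expectations. With theta_0 = psi_0 = 1 and psi_j the MA(infinity) weights, this gives
  gamma(k) - sum_i phi_i gamma(k-i) = c_k,
  c_k = sigma^2 * sum_{j=k..q} theta_j psi_{j-k}   (c_k = 0 for k > q),
using gamma(-m) = gamma(m).
Pure AR (q = 0): c_0 = sigma^2 = 3, c_k = 0 for k >= 1.
Equations for k = 0 and k = 1 (AR order 1):
  gamma(0) = phi_1 gamma(1) + c_0
  gamma(1) = phi_1 gamma(0) + c_1
Substituting the second into the first: gamma(0) (1 - phi_1^2) = c_0 + phi_1 c_1, so
  gamma(0) = c_0 / (1 - phi_1^2) = 3 / (1 - (0.504)^2) = 3 / 0.745984 = 4.021534.
  gamma(1) = phi_1 gamma(0) = (0.504)(4.021534) = 2.026853.
Therefore gamma(1) = 2.0269 (to 4 decimal places).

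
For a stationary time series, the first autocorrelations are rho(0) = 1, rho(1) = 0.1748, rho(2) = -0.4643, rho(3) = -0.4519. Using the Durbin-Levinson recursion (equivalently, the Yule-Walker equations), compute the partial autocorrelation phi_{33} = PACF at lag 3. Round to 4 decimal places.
\phi_{33} = -0.3349

The PACF at lag k is phi_{kk}, the last component of the solution
to the Yule-Walker system G_k phi = r_k where
  (G_k)_{ij} = rho(|i - j|), (r_k)_i = rho(i), i,j = 1..k.
Equivalently, Durbin-Levinson gives phi_{kk} iteratively:
  phi_{11} = rho(1)
  phi_{kk} = [rho(k) - sum_{j=1..k-1} phi_{k-1,j} rho(k-j)]
            / [1 - sum_{j=1..k-1} phi_{k-1,j} rho(j)],
  phi_{k,j} = phi_{k-1,j} - phi_{kk} phi_{k-1,k-j},  j = 1..k-1.
Step k = 1:
  phi_11 = rho(1) = 0.1748.
Step k = 2:
  phi_22 = [rho(2) - phi_11 rho(1)] / [1 - phi_11 rho(1)] = [-0.4643 - (0.1748)(0.1748)] / [1 - (0.1748)(0.1748)]
         = -0.49485504 / 0.96944496 = -0.510452.
  Update: phi_21 = phi_11 - phi_22 phi_11 = 0.1748 - (-0.510452)(0.1748) = 0.264027.
Step k = 3:
  phi_33 = [rho(3) - phi_21 rho(2) - phi_22 rho(1)] / [1 - phi_21 rho(1) - phi_22 rho(2)]
    numerator   = -0.4519 - (0.264027)(-0.4643) - (-0.510452)(0.1748) = -0.24008527
    denominator = 1 - (0.264027)(0.1748) - (-0.510452)(-0.4643) = 0.71684526
  phi_33 = -0.24008527 / 0.71684526 = -0.3349.
Therefore phi_{33} = -0.3349.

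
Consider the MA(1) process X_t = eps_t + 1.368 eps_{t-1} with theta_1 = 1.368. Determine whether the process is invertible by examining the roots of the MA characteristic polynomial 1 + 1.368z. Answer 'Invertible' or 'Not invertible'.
\text{Not invertible}

The MA(q) characteristic polynomial is P(z) = 1 + 1.368z.
Invertibility requires all roots to lie outside the unit circle, i.e. |z| > 1 for every root.
This is linear in z: 1 + (1.368) z = 0  =>  z = -1/(1.368) = -0.730994,  |z| = 0.730994.
Moduli of all roots: 0.7310.
All moduli strictly greater than 1? No.
Verdict: Not invertible.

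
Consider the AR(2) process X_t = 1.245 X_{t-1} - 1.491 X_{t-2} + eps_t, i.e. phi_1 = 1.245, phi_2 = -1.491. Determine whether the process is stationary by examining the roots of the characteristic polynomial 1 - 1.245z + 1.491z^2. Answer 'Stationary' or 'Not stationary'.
\text{Not stationary}

The AR(p) characteristic polynomial is P(z) = 1 - 1.245z + 1.491z^2.
Stationarity requires all roots to lie outside the unit circle, i.e. |z| > 1 for every root.
Set 1 + (-1.245) z + (1.491) z^2 = 0, i.e. a z^2 + b z + c = 0 with a = 1.491, b = -1.245, c = 1.
Discriminant D = b^2 - 4ac = (-1.245)^2 - 4*(1.491)*1 = 1.550025 - (5.964) = -4.413975.
D < 0, so the roots are the complex-conjugate pair z = (-b +/- i sqrt(-D)) / (2a) = 0.4175 +/- 0.7045i.
For a conjugate pair |z|^2 = z * conj(z) = (product of roots) = c/a = 1/(1.491) = 0.670691, so |z| = sqrt(0.670691) = 0.819 for both roots.
Moduli of all roots: 0.8190, 0.8190.
All moduli strictly greater than 1? No.
Verdict: Not stationary.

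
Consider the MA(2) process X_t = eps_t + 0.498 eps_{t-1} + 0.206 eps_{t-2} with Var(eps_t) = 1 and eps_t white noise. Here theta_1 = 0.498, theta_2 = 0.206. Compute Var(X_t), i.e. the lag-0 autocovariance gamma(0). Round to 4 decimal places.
\gamma(0) = 1.2904

For an MA(q) process X_t = eps_t + sum_i theta_i eps_{t-i} with
Var(eps_t) = sigma^2, the variance is
  gamma(0) = sigma^2 * (1 + sum_i theta_i^2).
  sum_i theta_i^2 = (0.498)^2 + (0.206)^2 = 0.248004 + 0.042436 = 0.29044.
  gamma(0) = 1 * (1 + 0.29044) = 1 * 1.29044 = 1.29044, which rounds to 1.2904.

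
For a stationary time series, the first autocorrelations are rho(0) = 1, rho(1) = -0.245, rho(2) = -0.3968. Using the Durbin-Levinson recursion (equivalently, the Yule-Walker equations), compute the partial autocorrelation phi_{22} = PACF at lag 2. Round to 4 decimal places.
\phi_{22} = -0.4860

The PACF at lag k is phi_{kk}, the last component of the solution
to the Yule-Walker system G_k phi = r_k where
  (G_k)_{ij} = rho(|i - j|), (r_k)_i = rho(i), i,j = 1..k.
Equivalently, Durbin-Levinson gives phi_{kk} iteratively:
  phi_{11} = rho(1)
  phi_{kk} = [rho(k) - sum_{j=1..k-1} phi_{k-1,j} rho(k-j)]
            / [1 - sum_{j=1..k-1} phi_{k-1,j} rho(j)],
  phi_{k,j} = phi_{k-1,j} - phi_{kk} phi_{k-1,k-j},  j = 1..k-1.
Step k = 1:
  phi_11 = rho(1) = -0.245.
Step k = 2:
  phi_22 = [rho(2) - phi_11 rho(1)] / [1 - phi_11 rho(1)] = [-0.3968 - (-0.245)(-0.245)] / [1 - (-0.245)(-0.245)]
         = -0.456825 / 0.939975 = -0.486.
Therefore phi_{22} = -0.4860.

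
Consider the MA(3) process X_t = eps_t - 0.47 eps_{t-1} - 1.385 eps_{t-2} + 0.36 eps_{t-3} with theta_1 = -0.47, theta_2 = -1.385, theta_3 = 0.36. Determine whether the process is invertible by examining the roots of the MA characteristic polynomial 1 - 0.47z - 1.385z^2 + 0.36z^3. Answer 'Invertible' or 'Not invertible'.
\text{Not invertible}

The MA(q) characteristic polynomial is P(z) = 1 - 0.47z - 1.385z^2 + 0.36z^3.
Invertibility requires all roots to lie outside the unit circle, i.e. |z| > 1 for every root.
Degree 3: look for a simple real root z0 first, then factor out (1 - z/z0) and solve the remaining quadratic.
Testing z0 = 4: P(4) = 1 + (-0.47)(4) + (-1.385)(4)^2 + (0.36)(4)^3
  = 1 + (-1.88) + (-22.16) + (23.04) = 0.  So z_0 = 4 is a root, |z_0| = 4.
Divide out the factor (1 - 0.25 z) = (1 - z/z0) (since 1/z0 = 0.25):
  P(z) = (1 - 0.25 z)(1 + (-0.22) z + (-1.44) z^2)
  [check: z-coef -0.22 - (0.25) = -0.47; z^2-coef -1.44 - (0.25)(-0.22) = -1.385; z^3-coef -(0.25)(-1.44) = 0.36.]
Remaining roots from the quadratic factor 1 + (-0.22) z + (-1.44) z^2:
  Set 1 + (-0.22) z + (-1.44) z^2 = 0, i.e. a z^2 + b z + c = 0 with a = -1.44, b = -0.22, c = 1.
  Discriminant D = b^2 - 4ac = (-0.22)^2 - 4*(-1.44)*1 = 0.0484 - (-5.76) = 5.8084.
  D >= 0, so the roots are real: z = (-b +/- sqrt(D)) / (2a) = (0.22 +/- 2.410062) / (-2.88).
    z_1 = (0.22 + 2.410062) / (-2.88) = -0.9132,   |z_1| = 0.9132.
    z_2 = (0.22 - 2.410062) / (-2.88) = 0.7604,   |z_2| = 0.7604.
Moduli of all roots: 4.0000, 0.9132, 0.7604.
All moduli strictly greater than 1? No.
Verdict: Not invertible.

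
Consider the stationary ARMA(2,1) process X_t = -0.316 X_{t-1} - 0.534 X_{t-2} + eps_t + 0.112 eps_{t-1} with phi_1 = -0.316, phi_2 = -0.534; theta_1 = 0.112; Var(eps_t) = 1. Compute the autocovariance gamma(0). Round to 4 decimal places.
\gamma(0) = 1.4118

Multiply the model equation by X_{t-k} and take expectations. With theta_0 = psi_0 = 1 and psi_j the MA(infinity) weights, this gives
  gamma(k) - sum_i phi_i gamma(k-i) = c_k,
  c_k = sigma^2 * sum_{j=k..q} theta_j psi_{j-k}   (c_k = 0 for k > q),
using gamma(-m) = gamma(m).
psi-weights needed (psi_j = theta_j + sum_i phi_i psi_{j-i}):
  psi_1 = theta_1 + phi_1 = 0.112 + (-0.316) = -0.204
Right-hand sides:
  c_0 = sigma^2 (1 + theta_1 psi_1) = 1 * (1 + (0.112)(-0.204)) = 1 * 0.977152 = 0.977152
  c_1 = sigma^2 theta_1 = 1 * (0.112) = 0.112
  c_2 = 0
Equations for k = 0, 1, 2 (AR order 2, c_2 = 0):
  (E0) gamma(0) = phi_1 gamma(1) + phi_2 gamma(2) + c_0
  (E1) gamma(1) = phi_1 gamma(0) + phi_2 gamma(1) + c_1
  (E2) gamma(2) = phi_1 gamma(1) + phi_2 gamma(0)
From (E1): gamma(1) = A gamma(0) + B with
  A = phi_1 / (1 - phi_2) = -0.316 / 1.534 = -0.205997,   B = c_1 / (1 - phi_2) = 0.112 / 1.534 = 0.073012.
Insert (E2) into (E0): gamma(0) (1 - phi_2^2) = phi_1 (1 + phi_2) gamma(1) + c_0.
  phi_1 (1 + phi_2) = (-0.316)(0.466) = -0.147256,   1 - phi_2^2 = 0.714844.
Replace gamma(1) by A gamma(0) + B and collect gamma(0):
  gamma(0) [0.714844 - (-0.147256)(-0.205997)] = (-0.147256)(0.073012) + 0.977152
  gamma(0) * 0.68451 = 0.966401
  gamma(0) = 0.966401 / 0.68451 = 1.411814.
Therefore gamma(0) = 1.4118 (to 4 decimal places).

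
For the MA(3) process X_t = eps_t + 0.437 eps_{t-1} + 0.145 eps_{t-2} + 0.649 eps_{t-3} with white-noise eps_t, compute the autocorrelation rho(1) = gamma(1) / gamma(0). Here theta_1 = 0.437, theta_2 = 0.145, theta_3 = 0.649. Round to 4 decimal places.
\rho(1) = 0.3640

For an MA(q) process with theta_0 = 1, the autocovariance is
  gamma(k) = sigma^2 * sum_{i=0..q-k} theta_i * theta_{i+k},
and rho(k) = gamma(k) / gamma(0). Sigma^2 cancels.
  numerator   = (1)*(0.437) + (0.437)*(0.145) + (0.145)*(0.649) = 0.59447.
  denominator = (1)^2 + (0.437)^2 + (0.145)^2 + (0.649)^2 = 1.633195.
  rho(1) = 0.59447 / 1.633195 = 0.3640.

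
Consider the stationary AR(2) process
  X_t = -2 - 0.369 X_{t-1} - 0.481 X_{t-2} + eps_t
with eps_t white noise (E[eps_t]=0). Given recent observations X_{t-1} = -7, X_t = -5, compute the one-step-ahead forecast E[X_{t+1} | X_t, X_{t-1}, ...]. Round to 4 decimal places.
E[X_{t+1} \mid \mathcal F_t] = 3.2120

For an AR(p) model X_t = c + sum_i phi_i X_{t-i} + eps_t, the
one-step-ahead conditional mean is
  E[X_{t+1} | X_t, ...] = c + sum_i phi_i X_{t+1-i}.
Substitute known values:
  E[X_{t+1} | ...] = -2 + (-0.369) * (-5) + (-0.481) * (-7)
                   = 3.2120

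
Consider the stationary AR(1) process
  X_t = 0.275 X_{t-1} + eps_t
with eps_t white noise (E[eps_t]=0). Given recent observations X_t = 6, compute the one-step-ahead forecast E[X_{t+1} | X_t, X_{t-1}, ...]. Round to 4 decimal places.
E[X_{t+1} \mid \mathcal F_t] = 1.6500

For an AR(p) model X_t = c + sum_i phi_i X_{t-i} + eps_t, the
one-step-ahead conditional mean is
  E[X_{t+1} | X_t, ...] = c + sum_i phi_i X_{t+1-i}.
Substitute known values:
  E[X_{t+1} | ...] = (0.275) * (6)
                   = 1.6500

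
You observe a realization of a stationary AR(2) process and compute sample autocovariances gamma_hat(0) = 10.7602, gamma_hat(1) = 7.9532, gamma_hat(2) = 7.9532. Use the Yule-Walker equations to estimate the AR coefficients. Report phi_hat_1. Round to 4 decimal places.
\hat\phi_{1} = 0.4250

The Yule-Walker equations for an AR(p) process read, in matrix form,
  Gamma_p phi = r_p,   with   (Gamma_p)_{ij} = gamma(|i - j|),
                       (r_p)_i = gamma(i),   i,j = 1..p.
Substitute the sample gammas (Toeplitz matrix and right-hand side of size 2):
  Gamma_p = [[10.7602, 7.9532], [7.9532, 10.7602]]
  r_p     = [7.9532, 7.9532]
Written out:
  10.7602 phi_1 + 7.9532 phi_2 = 7.9532
  7.9532 phi_1 + 10.7602 phi_2 = 7.9532
Solve by Cramer's rule:
  det = gamma(0)^2 - gamma(1)^2 = (10.7602)^2 - (7.9532)^2 = 115.78190404 - 63.25339024 = 52.5285138
  phi_hat_1 = [gamma(1) gamma(0) - gamma(1) gamma(2)] / det = [(7.9532)(10.7602) - (7.9532)(7.9532)] / 52.5285138 = 22.3246324 / 52.5285138 = 0.425
  phi_hat_2 = [gamma(0) gamma(2) - gamma(1)^2] / det = [(10.7602)(7.9532) - (7.9532)^2] / 52.5285138 = 22.3246324 / 52.5285138 = 0.425
So phi_hat = [0.4250, 0.4250].
Therefore phi_hat_1 = 0.4250.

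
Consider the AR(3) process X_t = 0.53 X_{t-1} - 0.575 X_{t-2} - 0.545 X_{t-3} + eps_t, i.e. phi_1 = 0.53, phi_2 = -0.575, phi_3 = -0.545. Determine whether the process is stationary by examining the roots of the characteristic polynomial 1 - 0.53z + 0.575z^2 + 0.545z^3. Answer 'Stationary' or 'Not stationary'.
\text{Not stationary}

The AR(p) characteristic polynomial is P(z) = 1 - 0.53z + 0.575z^2 + 0.545z^3.
Stationarity requires all roots to lie outside the unit circle, i.e. |z| > 1 for every root.
Degree 3: look for a simple real root z0 first, then factor out (1 - z/z0) and solve the remaining quadratic.
Testing z0 = -2: P(-2) = 1 + (-0.53)(-2) + (0.575)(-2)^2 + (0.545)(-2)^3
  = 1 + (1.06) + (2.3) + (-4.36) = 0.  So z_0 = -2 is a root, |z_0| = 2.
Divide out the factor (1 + 0.5 z) = (1 - z/z0) (since 1/z0 = -0.5):
  P(z) = (1 + 0.5 z)(1 + (-1.03) z + (1.09) z^2)
  [check: z-coef -1.03 - (-0.5) = -0.53; z^2-coef 1.09 - (-0.5)(-1.03) = 0.575; z^3-coef -(-0.5)(1.09) = 0.545.]
Remaining roots from the quadratic factor 1 + (-1.03) z + (1.09) z^2:
  Set 1 + (-1.03) z + (1.09) z^2 = 0, i.e. a z^2 + b z + c = 0 with a = 1.09, b = -1.03, c = 1.
  Discriminant D = b^2 - 4ac = (-1.03)^2 - 4*(1.09)*1 = 1.0609 - (4.36) = -3.2991.
  D < 0, so the roots are the complex-conjugate pair z = (-b +/- i sqrt(-D)) / (2a) = 0.4725 +/- 0.8332i.
  For a conjugate pair |z|^2 = z * conj(z) = (product of roots) = c/a = 1/(1.09) = 0.917431, so |z| = sqrt(0.917431) = 0.9578 for both roots.
Moduli of all roots: 2.0000, 0.9578, 0.9578.
All moduli strictly greater than 1? No.
Verdict: Not stationary.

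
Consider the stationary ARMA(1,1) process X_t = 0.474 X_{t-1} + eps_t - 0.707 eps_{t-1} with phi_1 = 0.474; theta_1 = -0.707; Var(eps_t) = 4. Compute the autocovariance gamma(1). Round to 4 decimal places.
\gamma(1) = -0.7992

Multiply the model equation by X_{t-k} and take expectations. With theta_0 = psi_0 = 1 and psi_j the MA(infinity) weights, this gives
  gamma(k) - sum_i phi_i gamma(k-i) = c_k,
  c_k = sigma^2 * sum_{j=k..q} theta_j psi_{j-k}   (c_k = 0 for k > q),
using gamma(-m) = gamma(m).
psi-weights needed (psi_j = theta_j + sum_i phi_i psi_{j-i}):
  psi_1 = theta_1 + phi_1 = -0.707 + (0.474) = -0.233
Right-hand sides:
  c_0 = sigma^2 (1 + theta_1 psi_1) = 4 * (1 + (-0.707)(-0.233)) = 4 * 1.164731 = 4.658924
  c_1 = sigma^2 theta_1 = 4 * (-0.707) = -2.828
  c_2 = 0
Equations for k = 0 and k = 1 (AR order 1):
  gamma(0) = phi_1 gamma(1) + c_0
  gamma(1) = phi_1 gamma(0) + c_1
Substituting the second into the first: gamma(0) (1 - phi_1^2) = c_0 + phi_1 c_1, so
  gamma(0) = (c_0 + phi_1 c_1) / (1 - phi_1^2) = (4.658924 + (0.474)(-2.828)) / (1 - (0.474)^2) = 3.318452 / 0.775324 = 4.280084.
  gamma(1) = phi_1 gamma(0) + c_1 = (0.474)(4.280084) + (-2.828) = -0.79924.
Therefore gamma(1) = -0.7992 (to 4 decimal places).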